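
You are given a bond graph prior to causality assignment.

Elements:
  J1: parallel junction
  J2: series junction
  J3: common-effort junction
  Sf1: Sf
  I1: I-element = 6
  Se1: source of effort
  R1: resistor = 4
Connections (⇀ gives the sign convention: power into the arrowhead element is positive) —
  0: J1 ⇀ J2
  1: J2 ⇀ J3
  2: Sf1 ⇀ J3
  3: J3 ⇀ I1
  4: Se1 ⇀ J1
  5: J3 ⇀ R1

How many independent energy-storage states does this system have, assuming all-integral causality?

bond 2 →Sf1  (Sf1 fixes flow; stroke at Sf1)
bond 4 →J1  (Se1: effort source, stroke at far end)
bond 0 →J2  (J1: bond 4 brought effort, rest push out)
bond 1 →J3  (J2 needs exactly one f-in)
bond 3 →I1  (J3: bond 1 brought effort, rest push out)
bond 5 →R1  (J3: bond 1 brought effort, rest push out)

1  (I1 all integral)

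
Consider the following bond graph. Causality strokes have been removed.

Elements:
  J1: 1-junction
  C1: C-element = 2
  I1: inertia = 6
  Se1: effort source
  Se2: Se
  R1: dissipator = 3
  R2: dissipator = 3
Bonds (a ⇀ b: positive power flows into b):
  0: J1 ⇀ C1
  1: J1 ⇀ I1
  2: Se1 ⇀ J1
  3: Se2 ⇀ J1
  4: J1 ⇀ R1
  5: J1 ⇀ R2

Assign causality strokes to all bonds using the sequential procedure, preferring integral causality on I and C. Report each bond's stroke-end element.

#0 stroke→J1
#1 stroke→I1
#2 stroke→J1
#3 stroke→J1
#4 stroke→J1
#5 stroke→J1

#2 stroke at J1  (source Se1 imposes e)
#3 stroke at J1  (Se2 fixes effort; stroke away)
#0 stroke at J1  (prefer integral on C1)
#1 stroke at I1  (prefer integral on I1)
#4 stroke at J1  (J1 flow already set via bond 1)
#5 stroke at J1  (common-f at J1 fixed by 1)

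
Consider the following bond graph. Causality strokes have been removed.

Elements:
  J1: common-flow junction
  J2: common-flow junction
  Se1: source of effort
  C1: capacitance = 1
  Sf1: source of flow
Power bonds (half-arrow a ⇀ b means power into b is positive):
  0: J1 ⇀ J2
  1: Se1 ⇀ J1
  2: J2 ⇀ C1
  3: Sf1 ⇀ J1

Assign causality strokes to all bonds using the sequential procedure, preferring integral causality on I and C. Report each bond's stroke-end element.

b0 stroke→J1
b1 stroke→J1
b2 stroke→J2
b3 stroke→Sf1

β1 stroke→J1  (Se1: effort source, stroke at far end)
β3 stroke→Sf1  (Sf1: flow source, stroke at near end)
β0 stroke→J1  (J1 flow already set via bond 3)
β2 stroke→J2  (J2: bond 0 brought flow, rest push out)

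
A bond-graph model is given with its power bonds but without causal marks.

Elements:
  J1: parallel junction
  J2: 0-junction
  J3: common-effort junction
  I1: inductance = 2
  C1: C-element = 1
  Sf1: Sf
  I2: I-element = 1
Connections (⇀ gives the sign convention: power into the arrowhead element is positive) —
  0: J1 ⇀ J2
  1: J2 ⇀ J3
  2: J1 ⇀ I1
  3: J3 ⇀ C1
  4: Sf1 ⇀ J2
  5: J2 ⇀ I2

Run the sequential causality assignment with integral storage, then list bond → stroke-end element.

#4 stroke→Sf1  (Sf1: flow source, stroke at near end)
#2 stroke→I1  (I1: I, integral causality)
#0 stroke→J1  (closing 0-jn rule on J1)
#3 stroke→J3  (C1 outputs effort q/C1)
#1 stroke→J2  (J3 effort already set via bond 3)
#5 stroke→I2  (common-e at J2 fixed by 1)

b0 stroke at J1
b1 stroke at J2
b2 stroke at I1
b3 stroke at J3
b4 stroke at Sf1
b5 stroke at I2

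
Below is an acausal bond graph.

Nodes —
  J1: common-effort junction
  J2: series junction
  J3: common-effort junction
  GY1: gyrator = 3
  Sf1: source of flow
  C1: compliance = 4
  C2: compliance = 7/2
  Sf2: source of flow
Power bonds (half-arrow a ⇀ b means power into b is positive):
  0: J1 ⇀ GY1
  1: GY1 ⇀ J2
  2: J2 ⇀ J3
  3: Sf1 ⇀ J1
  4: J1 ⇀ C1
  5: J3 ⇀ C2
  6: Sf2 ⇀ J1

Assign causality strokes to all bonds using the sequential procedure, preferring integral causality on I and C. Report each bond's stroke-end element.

b3 →Sf1  (Sf1: flow source, stroke at near end)
b6 →Sf2  (source Sf2 imposes f)
b4 →J1  (C1 integral (e out))
b0 →GY1  (0-jn J1 has e-setter on 4)
b1 →GY1  (through GY1, causality inverts; strokes same side of GY1)
b2 →J2  (1-jn J2 has f-setter on 1)
b5 →J3  (only one effort-in slot at J3)

β0 →GY1
β1 →GY1
β2 →J2
β3 →Sf1
β4 →J1
β5 →J3
β6 →Sf2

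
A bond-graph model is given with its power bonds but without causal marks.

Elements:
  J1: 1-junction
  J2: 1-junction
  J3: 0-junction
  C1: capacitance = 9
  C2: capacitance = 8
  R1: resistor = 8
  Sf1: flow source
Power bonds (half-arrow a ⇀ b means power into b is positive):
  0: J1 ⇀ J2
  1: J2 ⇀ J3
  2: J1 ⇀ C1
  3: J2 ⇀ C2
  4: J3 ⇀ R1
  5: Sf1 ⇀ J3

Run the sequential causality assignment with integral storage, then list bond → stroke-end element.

β5 stroke→Sf1  (source Sf1 imposes f)
β2 stroke→J1  (C1: C, integral causality)
β0 stroke→J2  (closing 1-jn rule on J1)
β3 stroke→J2  (C2 outputs effort q/C2)
β1 stroke→J3  (only one flow-in slot at J2)
β4 stroke→R1  (J3 effort already set via bond 1)

bond 0 →J2
bond 1 →J3
bond 2 →J1
bond 3 →J2
bond 4 →R1
bond 5 →Sf1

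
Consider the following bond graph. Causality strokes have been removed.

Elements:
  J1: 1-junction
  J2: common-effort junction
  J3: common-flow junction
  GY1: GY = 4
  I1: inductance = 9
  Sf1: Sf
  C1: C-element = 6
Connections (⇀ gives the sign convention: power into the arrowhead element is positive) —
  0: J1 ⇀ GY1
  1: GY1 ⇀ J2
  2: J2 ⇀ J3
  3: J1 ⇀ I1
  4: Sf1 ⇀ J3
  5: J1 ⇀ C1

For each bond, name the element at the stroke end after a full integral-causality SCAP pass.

#4 stroke at Sf1  (source Sf1 imposes f)
#2 stroke at J3  (J3: bond 4 brought flow, rest push out)
#1 stroke at J2  (J2 needs exactly one e-in)
#0 stroke at J1  (GY1: gyrator matches bond 1)
#3 stroke at I1  (prefer integral on I1)
#5 stroke at J1  (common-f at J1 fixed by 3)

β0 →J1
β1 →J2
β2 →J3
β3 →I1
β4 →Sf1
β5 →J1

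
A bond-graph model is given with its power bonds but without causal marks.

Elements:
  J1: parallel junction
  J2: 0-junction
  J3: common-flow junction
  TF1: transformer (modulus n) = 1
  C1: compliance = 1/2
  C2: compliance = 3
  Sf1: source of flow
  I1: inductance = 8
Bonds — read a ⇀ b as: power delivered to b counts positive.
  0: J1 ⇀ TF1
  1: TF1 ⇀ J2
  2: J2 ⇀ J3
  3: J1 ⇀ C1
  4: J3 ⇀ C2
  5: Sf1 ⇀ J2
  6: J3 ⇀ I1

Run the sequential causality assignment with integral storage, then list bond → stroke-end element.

#0 →TF1
#1 →J2
#2 →J3
#3 →J1
#4 →J3
#5 →Sf1
#6 →I1

b5 stroke at Sf1  (Sf1 fixes flow; stroke at Sf1)
b3 stroke at J1  (C1 outputs effort q/C1)
b0 stroke at TF1  (J1 effort already set via bond 3)
b1 stroke at J2  (TF1: transformer flips bond 0)
b2 stroke at J3  (0-jn J2 has e-setter on 1)
b4 stroke at J3  (C2: C, integral causality)
b6 stroke at I1  (closing 1-jn rule on J3)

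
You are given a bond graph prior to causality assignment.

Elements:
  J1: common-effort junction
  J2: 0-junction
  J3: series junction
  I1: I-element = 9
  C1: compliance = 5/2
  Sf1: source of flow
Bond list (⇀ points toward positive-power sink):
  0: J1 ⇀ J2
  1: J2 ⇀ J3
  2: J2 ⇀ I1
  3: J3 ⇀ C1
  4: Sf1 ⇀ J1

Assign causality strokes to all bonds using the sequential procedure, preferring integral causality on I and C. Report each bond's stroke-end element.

bond 0 stroke at J1
bond 1 stroke at J2
bond 2 stroke at I1
bond 3 stroke at J3
bond 4 stroke at Sf1

β4 →Sf1  (Sf1: flow source, stroke at near end)
β0 →J1  (only one effort-in slot at J1)
β2 →I1  (I1: I, integral causality)
β1 →J2  (only one effort-in slot at J2)
β3 →J3  (common-f at J3 fixed by 1)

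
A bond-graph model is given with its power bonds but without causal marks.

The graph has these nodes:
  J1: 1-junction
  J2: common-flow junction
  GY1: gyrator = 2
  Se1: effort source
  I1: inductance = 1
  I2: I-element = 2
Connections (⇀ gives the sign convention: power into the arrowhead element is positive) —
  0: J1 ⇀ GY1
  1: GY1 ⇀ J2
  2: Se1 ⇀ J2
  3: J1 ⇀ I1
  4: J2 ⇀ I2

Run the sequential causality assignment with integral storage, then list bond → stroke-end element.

#2 →J2  (source Se1 imposes e)
#3 →I1  (I1 integral (f out))
#0 →J1  (common-f at J1 fixed by 3)
#1 →J2  (GY GY1: same side as bond 0)
#4 →I2  (J2: last free bond brings flow in)

bond 0 stroke→J1
bond 1 stroke→J2
bond 2 stroke→J2
bond 3 stroke→I1
bond 4 stroke→I2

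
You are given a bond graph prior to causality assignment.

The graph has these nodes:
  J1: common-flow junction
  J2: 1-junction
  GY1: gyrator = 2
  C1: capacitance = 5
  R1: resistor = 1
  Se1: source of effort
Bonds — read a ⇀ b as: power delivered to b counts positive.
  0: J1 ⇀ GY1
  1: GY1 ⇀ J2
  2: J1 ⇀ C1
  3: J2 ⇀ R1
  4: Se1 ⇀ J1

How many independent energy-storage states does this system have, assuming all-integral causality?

1  (C1 all integral)

β4 stroke at J1  (Se1 (Se) sets effort on bond)
β2 stroke at J1  (C1: C, integral causality)
β0 stroke at GY1  (J1 needs exactly one f-in)
β1 stroke at GY1  (GY1 both-in/both-out from 0)
β3 stroke at J2  (1-jn J2 has f-setter on 1)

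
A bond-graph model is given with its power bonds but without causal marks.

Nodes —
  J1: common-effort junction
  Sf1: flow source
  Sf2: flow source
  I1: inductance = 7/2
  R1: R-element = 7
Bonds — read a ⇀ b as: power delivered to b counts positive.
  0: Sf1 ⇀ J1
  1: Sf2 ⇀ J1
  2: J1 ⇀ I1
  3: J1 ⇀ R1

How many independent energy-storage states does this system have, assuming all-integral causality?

1  (I1 all integral)

bond 0 stroke at Sf1  (source Sf1 imposes f)
bond 1 stroke at Sf2  (source Sf2 imposes f)
bond 2 stroke at I1  (I1 outputs flow p/I1)
bond 3 stroke at J1  (closing 0-jn rule on J1)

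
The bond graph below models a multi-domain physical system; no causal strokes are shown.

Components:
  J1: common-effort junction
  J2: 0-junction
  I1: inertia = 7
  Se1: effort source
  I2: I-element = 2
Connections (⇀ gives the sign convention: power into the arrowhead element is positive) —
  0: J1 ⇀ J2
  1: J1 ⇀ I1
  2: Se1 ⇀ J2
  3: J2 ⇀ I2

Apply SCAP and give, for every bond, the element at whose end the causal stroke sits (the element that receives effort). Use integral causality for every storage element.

#2 stroke→J2  (Se1: effort source, stroke at far end)
#0 stroke→J1  (0-jn J2 has e-setter on 2)
#3 stroke→I2  (J2: bond 2 brought effort, rest push out)
#1 stroke→I1  (common-e at J1 fixed by 0)

b0 stroke→J1
b1 stroke→I1
b2 stroke→J2
b3 stroke→I2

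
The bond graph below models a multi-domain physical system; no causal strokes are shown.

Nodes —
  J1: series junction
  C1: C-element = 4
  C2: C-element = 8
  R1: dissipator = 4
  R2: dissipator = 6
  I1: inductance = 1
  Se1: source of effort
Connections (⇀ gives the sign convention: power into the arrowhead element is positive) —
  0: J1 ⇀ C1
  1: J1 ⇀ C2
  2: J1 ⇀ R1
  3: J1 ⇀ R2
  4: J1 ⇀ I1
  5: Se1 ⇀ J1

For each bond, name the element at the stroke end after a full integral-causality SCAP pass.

b0 →J1
b1 →J1
b2 →J1
b3 →J1
b4 →I1
b5 →J1

bond 5 stroke at J1  (source Se1 imposes e)
bond 0 stroke at J1  (prefer integral on C1)
bond 1 stroke at J1  (prefer integral on C2)
bond 4 stroke at I1  (I1 integral (f out))
bond 2 stroke at J1  (common-f at J1 fixed by 4)
bond 3 stroke at J1  (J1 flow already set via bond 4)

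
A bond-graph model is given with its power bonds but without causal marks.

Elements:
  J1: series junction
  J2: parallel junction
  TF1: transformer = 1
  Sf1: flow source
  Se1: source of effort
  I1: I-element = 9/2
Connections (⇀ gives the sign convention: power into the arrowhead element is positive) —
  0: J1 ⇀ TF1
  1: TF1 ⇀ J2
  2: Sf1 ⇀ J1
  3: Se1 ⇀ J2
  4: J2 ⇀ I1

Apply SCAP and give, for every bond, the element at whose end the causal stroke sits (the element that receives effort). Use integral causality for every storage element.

b2 |Sf1  (source Sf1 imposes f)
b3 |J2  (Se1 (Se) sets effort on bond)
b0 |J1  (J1: bond 2 brought flow, rest push out)
b1 |TF1  (J2 effort already set via bond 3)
b4 |I1  (J2 effort already set via bond 3)

b0 |J1
b1 |TF1
b2 |Sf1
b3 |J2
b4 |I1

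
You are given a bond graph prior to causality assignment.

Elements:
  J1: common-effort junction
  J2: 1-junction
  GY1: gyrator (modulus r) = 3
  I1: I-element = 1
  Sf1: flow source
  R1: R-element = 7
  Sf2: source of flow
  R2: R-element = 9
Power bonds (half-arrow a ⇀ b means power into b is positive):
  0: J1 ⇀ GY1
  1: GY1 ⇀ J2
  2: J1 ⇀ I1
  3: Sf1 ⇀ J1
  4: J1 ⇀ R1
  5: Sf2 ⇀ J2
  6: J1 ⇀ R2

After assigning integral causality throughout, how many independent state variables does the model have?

b3 |Sf1  (Sf1 (Sf) sets flow on bond)
b5 |Sf2  (Sf2 (Sf) sets flow on bond)
b1 |J2  (1-jn J2 has f-setter on 5)
b0 |J1  (GY GY1: same side as bond 1)
b2 |I1  (J1 effort already set via bond 0)
b4 |R1  (common-e at J1 fixed by 0)
b6 |R2  (J1: bond 0 brought effort, rest push out)

1  (I1 all integral)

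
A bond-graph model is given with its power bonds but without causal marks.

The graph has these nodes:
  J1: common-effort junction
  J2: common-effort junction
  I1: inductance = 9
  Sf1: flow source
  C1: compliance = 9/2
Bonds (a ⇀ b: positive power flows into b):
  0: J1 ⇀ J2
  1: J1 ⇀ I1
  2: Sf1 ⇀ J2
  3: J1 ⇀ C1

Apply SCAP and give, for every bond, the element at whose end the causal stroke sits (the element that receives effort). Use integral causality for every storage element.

#0 stroke→J2
#1 stroke→I1
#2 stroke→Sf1
#3 stroke→J1

#2 stroke→Sf1  (Sf1 (Sf) sets flow on bond)
#0 stroke→J2  (J2 needs exactly one e-in)
#1 stroke→I1  (I1 integral (f out))
#3 stroke→J1  (J1: last free bond brings effort in)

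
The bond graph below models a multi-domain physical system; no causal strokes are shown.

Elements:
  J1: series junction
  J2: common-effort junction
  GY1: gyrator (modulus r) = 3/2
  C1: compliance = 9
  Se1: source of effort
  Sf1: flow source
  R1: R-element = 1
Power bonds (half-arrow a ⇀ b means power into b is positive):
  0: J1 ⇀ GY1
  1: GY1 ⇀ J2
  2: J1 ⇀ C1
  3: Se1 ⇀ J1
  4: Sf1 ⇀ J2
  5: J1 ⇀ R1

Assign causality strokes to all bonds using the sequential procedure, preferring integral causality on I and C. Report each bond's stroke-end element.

β0 |J1
β1 |J2
β2 |J1
β3 |J1
β4 |Sf1
β5 |R1

#3 stroke→J1  (Se1 (Se) sets effort on bond)
#4 stroke→Sf1  (Sf1: flow source, stroke at near end)
#1 stroke→J2  (only one effort-in slot at J2)
#0 stroke→J1  (through GY1, causality inverts; strokes same side of GY1)
#2 stroke→J1  (C1 integral (e out))
#5 stroke→R1  (J1 needs exactly one f-in)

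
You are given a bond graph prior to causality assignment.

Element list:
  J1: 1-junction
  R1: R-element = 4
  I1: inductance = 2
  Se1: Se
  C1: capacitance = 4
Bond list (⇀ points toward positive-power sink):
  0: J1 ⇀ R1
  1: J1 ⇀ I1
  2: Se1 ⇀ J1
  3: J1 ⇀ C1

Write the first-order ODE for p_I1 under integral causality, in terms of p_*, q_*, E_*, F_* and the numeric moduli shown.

#2 stroke at J1  (Se1: effort source, stroke at far end)
#1 stroke at I1  (prefer integral on I1)
#0 stroke at J1  (J1 flow already set via bond 1)
#3 stroke at J1  (J1: bond 1 brought flow, rest push out)

dp_I1/dt = E_Se1 - 2*p_I1 - q_C1/4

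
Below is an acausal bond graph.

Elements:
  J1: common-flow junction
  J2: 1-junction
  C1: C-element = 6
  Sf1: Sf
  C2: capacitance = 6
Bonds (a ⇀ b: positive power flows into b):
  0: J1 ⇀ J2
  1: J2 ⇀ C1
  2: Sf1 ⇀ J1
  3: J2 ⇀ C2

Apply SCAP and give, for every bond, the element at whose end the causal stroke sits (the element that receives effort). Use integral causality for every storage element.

β2 |Sf1  (Sf1 (Sf) sets flow on bond)
β0 |J1  (J1: bond 2 brought flow, rest push out)
β1 |J2  (common-f at J2 fixed by 0)
β3 |J2  (common-f at J2 fixed by 0)

bond 0 →J1
bond 1 →J2
bond 2 →Sf1
bond 3 →J2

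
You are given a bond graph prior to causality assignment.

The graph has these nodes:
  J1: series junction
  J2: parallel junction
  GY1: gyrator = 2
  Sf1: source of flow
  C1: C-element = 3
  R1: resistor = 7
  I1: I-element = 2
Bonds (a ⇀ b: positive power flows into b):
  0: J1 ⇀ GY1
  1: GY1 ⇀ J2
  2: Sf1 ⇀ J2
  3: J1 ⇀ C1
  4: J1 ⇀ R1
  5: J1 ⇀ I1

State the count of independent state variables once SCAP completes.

2  (C1, I1 all integral)

bond 2 stroke→Sf1  (Sf1 (Sf) sets flow on bond)
bond 1 stroke→J2  (J2 needs exactly one e-in)
bond 0 stroke→J1  (GY1: gyrator matches bond 1)
bond 3 stroke→J1  (prefer integral on C1)
bond 5 stroke→I1  (I1: I, integral causality)
bond 4 stroke→J1  (J1: bond 5 brought flow, rest push out)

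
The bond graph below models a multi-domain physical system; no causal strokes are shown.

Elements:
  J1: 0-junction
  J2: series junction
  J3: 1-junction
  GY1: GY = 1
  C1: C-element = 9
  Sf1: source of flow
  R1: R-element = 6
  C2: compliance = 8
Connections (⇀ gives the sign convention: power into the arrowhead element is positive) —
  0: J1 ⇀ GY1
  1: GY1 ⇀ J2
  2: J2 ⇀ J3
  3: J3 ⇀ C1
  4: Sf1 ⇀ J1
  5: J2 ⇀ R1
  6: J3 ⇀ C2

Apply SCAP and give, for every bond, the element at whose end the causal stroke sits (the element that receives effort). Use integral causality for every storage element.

b4 →Sf1  (source Sf1 imposes f)
b0 →J1  (J1 needs exactly one e-in)
b1 →J2  (through GY1, causality inverts; strokes same side of GY1)
b3 →J3  (C1 integral (e out))
b6 →J3  (C2 outputs effort q/C2)
b2 →J2  (J3 needs exactly one f-in)
b5 →R1  (closing 1-jn rule on J2)

#0 stroke→J1
#1 stroke→J2
#2 stroke→J2
#3 stroke→J3
#4 stroke→Sf1
#5 stroke→R1
#6 stroke→J3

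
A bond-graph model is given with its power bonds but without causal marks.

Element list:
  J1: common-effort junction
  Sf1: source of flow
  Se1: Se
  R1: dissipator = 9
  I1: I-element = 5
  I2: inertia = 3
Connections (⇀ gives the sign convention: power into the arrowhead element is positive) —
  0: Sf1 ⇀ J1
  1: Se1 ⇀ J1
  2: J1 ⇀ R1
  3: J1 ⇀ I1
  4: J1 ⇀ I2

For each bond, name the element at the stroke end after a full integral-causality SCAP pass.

bond 0 stroke at Sf1
bond 1 stroke at J1
bond 2 stroke at R1
bond 3 stroke at I1
bond 4 stroke at I2

β0 |Sf1  (Sf1: flow source, stroke at near end)
β1 |J1  (Se1 (Se) sets effort on bond)
β2 |R1  (common-e at J1 fixed by 1)
β3 |I1  (J1: bond 1 brought effort, rest push out)
β4 |I2  (0-jn J1 has e-setter on 1)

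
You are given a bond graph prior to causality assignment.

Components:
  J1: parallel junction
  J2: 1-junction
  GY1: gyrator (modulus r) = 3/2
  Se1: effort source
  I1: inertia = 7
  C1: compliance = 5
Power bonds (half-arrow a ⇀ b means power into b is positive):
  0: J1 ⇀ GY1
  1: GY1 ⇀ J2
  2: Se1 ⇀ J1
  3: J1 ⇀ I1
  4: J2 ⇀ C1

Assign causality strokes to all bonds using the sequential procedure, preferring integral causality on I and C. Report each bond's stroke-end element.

b2 stroke at J1  (Se1: effort source, stroke at far end)
b0 stroke at GY1  (0-jn J1 has e-setter on 2)
b3 stroke at I1  (common-e at J1 fixed by 2)
b1 stroke at GY1  (GY1: gyrator matches bond 0)
b4 stroke at J2  (common-f at J2 fixed by 1)

b0 |GY1
b1 |GY1
b2 |J1
b3 |I1
b4 |J2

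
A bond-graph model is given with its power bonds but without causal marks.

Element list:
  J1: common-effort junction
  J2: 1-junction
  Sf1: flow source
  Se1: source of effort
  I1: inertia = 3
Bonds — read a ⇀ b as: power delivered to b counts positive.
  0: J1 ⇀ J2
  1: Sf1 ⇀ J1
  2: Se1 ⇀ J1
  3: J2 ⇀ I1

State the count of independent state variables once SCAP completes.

1  (I1 all integral)

β1 stroke→Sf1  (Sf1 (Sf) sets flow on bond)
β2 stroke→J1  (Se1 fixes effort; stroke away)
β0 stroke→J2  (J1: bond 2 brought effort, rest push out)
β3 stroke→I1  (only one flow-in slot at J2)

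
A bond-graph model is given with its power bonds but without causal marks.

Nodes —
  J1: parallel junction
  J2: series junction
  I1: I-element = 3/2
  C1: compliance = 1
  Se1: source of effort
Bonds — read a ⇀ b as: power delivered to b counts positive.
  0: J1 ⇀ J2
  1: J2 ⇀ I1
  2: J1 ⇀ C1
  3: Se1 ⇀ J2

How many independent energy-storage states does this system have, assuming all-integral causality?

bond 3 |J2  (Se1: effort source, stroke at far end)
bond 1 |I1  (prefer integral on I1)
bond 0 |J2  (J2: bond 1 brought flow, rest push out)
bond 2 |J1  (J1: last free bond brings effort in)

2  (C1, I1 all integral)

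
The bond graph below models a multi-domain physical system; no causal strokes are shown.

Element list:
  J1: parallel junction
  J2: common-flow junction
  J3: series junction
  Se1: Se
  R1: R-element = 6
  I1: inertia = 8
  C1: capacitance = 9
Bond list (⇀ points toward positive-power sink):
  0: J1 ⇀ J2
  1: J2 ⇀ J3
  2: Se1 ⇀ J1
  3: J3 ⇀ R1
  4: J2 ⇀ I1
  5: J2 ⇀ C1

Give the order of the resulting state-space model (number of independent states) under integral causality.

2  (C1, I1 all integral)

#2 →J1  (Se1: effort source, stroke at far end)
#0 →J2  (common-e at J1 fixed by 2)
#4 →I1  (prefer integral on I1)
#1 →J2  (J2: bond 4 brought flow, rest push out)
#5 →J2  (1-jn J2 has f-setter on 4)
#3 →J3  (J3: bond 1 brought flow, rest push out)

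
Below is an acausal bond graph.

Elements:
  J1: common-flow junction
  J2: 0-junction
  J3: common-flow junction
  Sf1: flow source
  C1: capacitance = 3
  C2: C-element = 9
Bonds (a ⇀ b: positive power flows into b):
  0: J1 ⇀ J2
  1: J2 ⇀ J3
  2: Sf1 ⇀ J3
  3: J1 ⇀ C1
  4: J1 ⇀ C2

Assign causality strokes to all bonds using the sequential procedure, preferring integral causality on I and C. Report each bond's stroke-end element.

b0 stroke at J2
b1 stroke at J3
b2 stroke at Sf1
b3 stroke at J1
b4 stroke at J1

bond 2 |Sf1  (Sf1 fixes flow; stroke at Sf1)
bond 1 |J3  (common-f at J3 fixed by 2)
bond 0 |J2  (J2 needs exactly one e-in)
bond 3 |J1  (J1 flow already set via bond 0)
bond 4 |J1  (common-f at J1 fixed by 0)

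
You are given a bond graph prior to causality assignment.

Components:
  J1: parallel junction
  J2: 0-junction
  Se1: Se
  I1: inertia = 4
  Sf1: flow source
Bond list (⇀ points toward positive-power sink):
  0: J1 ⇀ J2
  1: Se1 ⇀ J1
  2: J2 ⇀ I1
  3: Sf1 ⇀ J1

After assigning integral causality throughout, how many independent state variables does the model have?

b1 →J1  (source Se1 imposes e)
b3 →Sf1  (Sf1 (Sf) sets flow on bond)
b0 →J2  (J1: bond 1 brought effort, rest push out)
b2 →I1  (common-e at J2 fixed by 0)

1  (I1 all integral)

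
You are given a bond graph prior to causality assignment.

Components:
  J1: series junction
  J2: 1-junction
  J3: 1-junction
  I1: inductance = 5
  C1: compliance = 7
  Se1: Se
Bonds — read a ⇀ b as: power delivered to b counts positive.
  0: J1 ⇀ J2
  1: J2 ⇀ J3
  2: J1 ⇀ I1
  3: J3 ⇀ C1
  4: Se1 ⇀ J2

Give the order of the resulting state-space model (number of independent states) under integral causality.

2  (C1, I1 all integral)

bond 4 stroke at J2  (Se1: effort source, stroke at far end)
bond 2 stroke at I1  (prefer integral on I1)
bond 0 stroke at J1  (1-jn J1 has f-setter on 2)
bond 1 stroke at J2  (J2: bond 0 brought flow, rest push out)
bond 3 stroke at J3  (common-f at J3 fixed by 1)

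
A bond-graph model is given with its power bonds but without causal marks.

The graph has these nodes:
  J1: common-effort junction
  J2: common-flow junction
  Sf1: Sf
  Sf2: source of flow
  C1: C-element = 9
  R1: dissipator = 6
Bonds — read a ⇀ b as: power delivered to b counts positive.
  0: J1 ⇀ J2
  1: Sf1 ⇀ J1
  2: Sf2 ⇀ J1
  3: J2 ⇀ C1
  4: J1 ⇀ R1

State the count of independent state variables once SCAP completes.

1  (C1 all integral)

bond 1 stroke→Sf1  (Sf1 fixes flow; stroke at Sf1)
bond 2 stroke→Sf2  (Sf2 fixes flow; stroke at Sf2)
bond 3 stroke→J2  (C1 integral (e out))
bond 0 stroke→J1  (J2: last free bond brings flow in)
bond 4 stroke→R1  (J1: bond 0 brought effort, rest push out)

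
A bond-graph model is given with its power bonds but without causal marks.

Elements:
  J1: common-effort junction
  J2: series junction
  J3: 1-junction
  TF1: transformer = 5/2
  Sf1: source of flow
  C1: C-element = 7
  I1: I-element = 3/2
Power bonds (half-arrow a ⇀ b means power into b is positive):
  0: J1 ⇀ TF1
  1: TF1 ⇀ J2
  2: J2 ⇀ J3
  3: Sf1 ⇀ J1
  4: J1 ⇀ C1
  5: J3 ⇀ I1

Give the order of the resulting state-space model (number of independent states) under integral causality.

2  (C1, I1 all integral)

bond 3 stroke→Sf1  (Sf1 (Sf) sets flow on bond)
bond 4 stroke→J1  (C1 integral (e out))
bond 0 stroke→TF1  (0-jn J1 has e-setter on 4)
bond 1 stroke→J2  (through TF1, causality passes straight; one stroke at TF1)
bond 2 stroke→J3  (only one flow-in slot at J2)
bond 5 stroke→I1  (only one flow-in slot at J3)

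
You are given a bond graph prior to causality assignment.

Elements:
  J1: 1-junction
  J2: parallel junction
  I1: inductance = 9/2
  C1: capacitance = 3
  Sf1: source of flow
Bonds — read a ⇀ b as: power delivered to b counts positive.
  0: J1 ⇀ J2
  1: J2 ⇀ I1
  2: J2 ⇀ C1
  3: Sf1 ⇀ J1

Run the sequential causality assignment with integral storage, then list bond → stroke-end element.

β0 →J1
β1 →I1
β2 →J2
β3 →Sf1

β3 stroke→Sf1  (Sf1: flow source, stroke at near end)
β0 stroke→J1  (common-f at J1 fixed by 3)
β1 stroke→I1  (I1: I, integral causality)
β2 stroke→J2  (J2: last free bond brings effort in)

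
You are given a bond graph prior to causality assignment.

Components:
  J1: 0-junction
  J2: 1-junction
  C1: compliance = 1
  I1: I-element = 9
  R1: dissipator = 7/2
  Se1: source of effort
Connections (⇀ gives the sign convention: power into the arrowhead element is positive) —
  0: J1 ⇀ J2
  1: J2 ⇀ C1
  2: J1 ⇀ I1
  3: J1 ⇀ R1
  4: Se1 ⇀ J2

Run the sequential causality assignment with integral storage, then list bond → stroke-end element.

#0 stroke→J1
#1 stroke→J2
#2 stroke→I1
#3 stroke→R1
#4 stroke→J2

#4 stroke at J2  (Se1: effort source, stroke at far end)
#1 stroke at J2  (C1: C, integral causality)
#0 stroke at J1  (J2: last free bond brings flow in)
#2 stroke at I1  (0-jn J1 has e-setter on 0)
#3 stroke at R1  (0-jn J1 has e-setter on 0)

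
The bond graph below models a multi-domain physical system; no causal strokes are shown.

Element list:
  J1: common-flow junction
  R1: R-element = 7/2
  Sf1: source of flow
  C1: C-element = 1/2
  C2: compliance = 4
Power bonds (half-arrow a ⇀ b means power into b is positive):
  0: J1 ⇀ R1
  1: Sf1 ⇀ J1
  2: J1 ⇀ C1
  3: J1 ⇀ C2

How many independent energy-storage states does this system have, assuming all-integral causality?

2  (C1, C2 all integral)

b1 stroke at Sf1  (source Sf1 imposes f)
b0 stroke at J1  (J1 flow already set via bond 1)
b2 stroke at J1  (J1 flow already set via bond 1)
b3 stroke at J1  (J1 flow already set via bond 1)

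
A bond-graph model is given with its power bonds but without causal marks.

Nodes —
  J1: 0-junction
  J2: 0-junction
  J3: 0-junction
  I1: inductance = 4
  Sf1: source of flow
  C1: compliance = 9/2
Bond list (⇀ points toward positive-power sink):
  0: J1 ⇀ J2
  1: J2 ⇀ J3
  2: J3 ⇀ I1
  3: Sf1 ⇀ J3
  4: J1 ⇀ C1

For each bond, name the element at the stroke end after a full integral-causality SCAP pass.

b0 stroke→J2
b1 stroke→J3
b2 stroke→I1
b3 stroke→Sf1
b4 stroke→J1

#3 →Sf1  (Sf1 (Sf) sets flow on bond)
#2 →I1  (I1: I, integral causality)
#1 →J3  (J3 needs exactly one e-in)
#0 →J2  (J2: last free bond brings effort in)
#4 →J1  (J1 needs exactly one e-in)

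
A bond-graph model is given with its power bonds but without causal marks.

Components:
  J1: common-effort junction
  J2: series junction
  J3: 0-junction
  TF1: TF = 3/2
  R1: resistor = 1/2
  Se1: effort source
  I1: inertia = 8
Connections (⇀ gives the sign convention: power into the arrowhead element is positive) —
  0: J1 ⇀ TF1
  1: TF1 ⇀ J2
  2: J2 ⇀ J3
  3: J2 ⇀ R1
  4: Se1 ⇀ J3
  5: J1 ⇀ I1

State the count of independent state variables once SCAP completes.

1  (I1 all integral)

b4 stroke at J3  (Se1 (Se) sets effort on bond)
b2 stroke at J2  (J3: bond 4 brought effort, rest push out)
b5 stroke at I1  (prefer integral on I1)
b0 stroke at J1  (closing 0-jn rule on J1)
b1 stroke at TF1  (TF TF1: opposite of bond 0)
b3 stroke at J2  (common-f at J2 fixed by 1)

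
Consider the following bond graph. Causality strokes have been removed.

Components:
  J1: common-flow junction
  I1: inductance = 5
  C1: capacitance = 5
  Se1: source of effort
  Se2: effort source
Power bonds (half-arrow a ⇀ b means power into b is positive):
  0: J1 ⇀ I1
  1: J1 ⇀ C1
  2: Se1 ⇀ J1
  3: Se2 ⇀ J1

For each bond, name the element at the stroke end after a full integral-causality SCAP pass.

b2 stroke at J1  (Se1 fixes effort; stroke away)
b3 stroke at J1  (Se2 fixes effort; stroke away)
b0 stroke at I1  (I1 integral (f out))
b1 stroke at J1  (J1 flow already set via bond 0)

#0 stroke→I1
#1 stroke→J1
#2 stroke→J1
#3 stroke→J1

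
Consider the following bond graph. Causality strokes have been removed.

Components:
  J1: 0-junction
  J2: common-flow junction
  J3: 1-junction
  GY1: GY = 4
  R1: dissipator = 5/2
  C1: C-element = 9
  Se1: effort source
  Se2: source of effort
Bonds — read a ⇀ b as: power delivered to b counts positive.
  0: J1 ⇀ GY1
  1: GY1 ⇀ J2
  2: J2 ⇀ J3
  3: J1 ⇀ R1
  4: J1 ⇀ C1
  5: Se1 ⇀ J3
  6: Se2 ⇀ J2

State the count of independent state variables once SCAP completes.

b5 →J3  (Se1 fixes effort; stroke away)
b6 →J2  (Se2: effort source, stroke at far end)
b2 →J2  (J3 needs exactly one f-in)
b1 →GY1  (J2: last free bond brings flow in)
b0 →GY1  (GY1: gyrator matches bond 1)
b4 →J1  (prefer integral on C1)
b3 →R1  (J1 effort already set via bond 4)

1  (C1 all integral)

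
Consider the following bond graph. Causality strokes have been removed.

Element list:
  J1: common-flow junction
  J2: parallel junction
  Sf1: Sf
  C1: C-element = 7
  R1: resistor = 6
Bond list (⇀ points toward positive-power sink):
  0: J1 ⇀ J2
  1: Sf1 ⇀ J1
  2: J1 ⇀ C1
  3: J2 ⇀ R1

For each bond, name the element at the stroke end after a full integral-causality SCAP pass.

b0 |J1
b1 |Sf1
b2 |J1
b3 |J2

#1 stroke→Sf1  (source Sf1 imposes f)
#0 stroke→J1  (1-jn J1 has f-setter on 1)
#2 stroke→J1  (J1: bond 1 brought flow, rest push out)
#3 stroke→J2  (closing 0-jn rule on J2)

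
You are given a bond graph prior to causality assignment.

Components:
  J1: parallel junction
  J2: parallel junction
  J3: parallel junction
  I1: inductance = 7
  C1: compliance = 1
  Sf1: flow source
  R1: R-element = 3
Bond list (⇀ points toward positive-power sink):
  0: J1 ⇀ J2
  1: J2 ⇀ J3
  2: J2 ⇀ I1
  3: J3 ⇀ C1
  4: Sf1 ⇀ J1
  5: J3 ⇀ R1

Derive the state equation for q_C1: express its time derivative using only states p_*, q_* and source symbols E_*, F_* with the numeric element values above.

bond 4 stroke→Sf1  (source Sf1 imposes f)
bond 0 stroke→J1  (closing 0-jn rule on J1)
bond 2 stroke→I1  (prefer integral on I1)
bond 1 stroke→J2  (J2: last free bond brings effort in)
bond 3 stroke→J3  (C1 integral (e out))
bond 5 stroke→R1  (0-jn J3 has e-setter on 3)

dq_C1/dt = F_Sf1 - p_I1/7 - q_C1/3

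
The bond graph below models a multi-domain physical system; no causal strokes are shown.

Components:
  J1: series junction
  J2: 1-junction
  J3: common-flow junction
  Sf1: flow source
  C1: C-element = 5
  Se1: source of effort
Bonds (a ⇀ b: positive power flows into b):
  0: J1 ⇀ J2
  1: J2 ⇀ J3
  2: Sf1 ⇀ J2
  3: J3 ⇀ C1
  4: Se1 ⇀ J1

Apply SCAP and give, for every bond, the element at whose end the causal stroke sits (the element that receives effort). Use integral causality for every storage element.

β2 →Sf1  (Sf1 fixes flow; stroke at Sf1)
β4 →J1  (Se1: effort source, stroke at far end)
β0 →J2  (only one flow-in slot at J1)
β1 →J2  (1-jn J2 has f-setter on 2)
β3 →J3  (J3 flow already set via bond 1)

bond 0 →J2
bond 1 →J2
bond 2 →Sf1
bond 3 →J3
bond 4 →J1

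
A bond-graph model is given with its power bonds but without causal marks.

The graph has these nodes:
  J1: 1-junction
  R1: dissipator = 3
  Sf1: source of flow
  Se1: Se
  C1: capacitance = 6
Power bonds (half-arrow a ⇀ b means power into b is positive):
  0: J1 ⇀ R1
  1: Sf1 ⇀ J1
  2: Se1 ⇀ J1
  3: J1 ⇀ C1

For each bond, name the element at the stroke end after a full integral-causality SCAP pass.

b0 →J1
b1 →Sf1
b2 →J1
b3 →J1

b1 |Sf1  (Sf1 fixes flow; stroke at Sf1)
b2 |J1  (source Se1 imposes e)
b0 |J1  (common-f at J1 fixed by 1)
b3 |J1  (J1: bond 1 brought flow, rest push out)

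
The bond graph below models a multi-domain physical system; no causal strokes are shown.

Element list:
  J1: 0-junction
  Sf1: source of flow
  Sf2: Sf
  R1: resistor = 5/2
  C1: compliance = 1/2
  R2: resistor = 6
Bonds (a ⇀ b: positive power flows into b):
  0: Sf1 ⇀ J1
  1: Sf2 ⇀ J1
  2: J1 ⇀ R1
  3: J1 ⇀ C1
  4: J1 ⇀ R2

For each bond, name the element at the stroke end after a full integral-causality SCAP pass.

b0 stroke→Sf1  (Sf1: flow source, stroke at near end)
b1 stroke→Sf2  (Sf2 (Sf) sets flow on bond)
b3 stroke→J1  (C1 outputs effort q/C1)
b2 stroke→R1  (J1 effort already set via bond 3)
b4 stroke→R2  (J1: bond 3 brought effort, rest push out)

β0 stroke at Sf1
β1 stroke at Sf2
β2 stroke at R1
β3 stroke at J1
β4 stroke at R2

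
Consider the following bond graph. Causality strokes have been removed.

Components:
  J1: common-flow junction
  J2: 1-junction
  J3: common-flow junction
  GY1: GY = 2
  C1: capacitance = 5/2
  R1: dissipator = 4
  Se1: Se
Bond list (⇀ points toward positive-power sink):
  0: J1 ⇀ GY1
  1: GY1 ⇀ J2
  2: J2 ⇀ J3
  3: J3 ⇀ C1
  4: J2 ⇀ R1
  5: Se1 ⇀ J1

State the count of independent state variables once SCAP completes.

b5 stroke→J1  (Se1 fixes effort; stroke away)
b0 stroke→GY1  (closing 1-jn rule on J1)
b1 stroke→GY1  (GY GY1: same side as bond 0)
b2 stroke→J2  (common-f at J2 fixed by 1)
b4 stroke→J2  (J2: bond 1 brought flow, rest push out)
b3 stroke→J3  (J3 flow already set via bond 2)

1  (C1 all integral)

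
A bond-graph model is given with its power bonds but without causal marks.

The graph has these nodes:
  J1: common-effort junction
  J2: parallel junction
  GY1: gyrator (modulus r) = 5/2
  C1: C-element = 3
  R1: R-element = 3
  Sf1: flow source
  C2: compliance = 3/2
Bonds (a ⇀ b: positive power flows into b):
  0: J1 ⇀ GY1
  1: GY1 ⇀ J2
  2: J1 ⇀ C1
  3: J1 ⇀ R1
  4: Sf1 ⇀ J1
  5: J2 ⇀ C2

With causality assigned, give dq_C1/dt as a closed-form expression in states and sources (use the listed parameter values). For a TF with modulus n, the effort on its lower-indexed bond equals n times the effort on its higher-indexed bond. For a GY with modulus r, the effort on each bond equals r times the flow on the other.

#4 |Sf1  (Sf1 (Sf) sets flow on bond)
#2 |J1  (prefer integral on C1)
#0 |GY1  (common-e at J1 fixed by 2)
#3 |R1  (0-jn J1 has e-setter on 2)
#1 |GY1  (GY1 both-in/both-out from 0)
#5 |J2  (J2: last free bond brings effort in)

dq_C1/dt = F_Sf1 - q_C1/9 - 4*q_C2/15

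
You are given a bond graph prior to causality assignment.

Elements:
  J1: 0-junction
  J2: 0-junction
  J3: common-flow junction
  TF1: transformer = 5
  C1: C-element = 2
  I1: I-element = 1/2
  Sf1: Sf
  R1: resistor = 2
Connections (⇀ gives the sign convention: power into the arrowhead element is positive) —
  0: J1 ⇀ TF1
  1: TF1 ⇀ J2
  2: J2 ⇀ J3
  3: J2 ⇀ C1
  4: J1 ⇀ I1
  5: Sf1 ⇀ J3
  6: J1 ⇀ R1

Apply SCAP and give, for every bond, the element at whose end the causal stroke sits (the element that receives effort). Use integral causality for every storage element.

β0 |J1
β1 |TF1
β2 |J3
β3 |J2
β4 |I1
β5 |Sf1
β6 |R1

#5 →Sf1  (Sf1 (Sf) sets flow on bond)
#2 →J3  (1-jn J3 has f-setter on 5)
#3 →J2  (C1: C, integral causality)
#1 →TF1  (common-e at J2 fixed by 3)
#0 →J1  (TF TF1: opposite of bond 1)
#4 →I1  (J1: bond 0 brought effort, rest push out)
#6 →R1  (0-jn J1 has e-setter on 0)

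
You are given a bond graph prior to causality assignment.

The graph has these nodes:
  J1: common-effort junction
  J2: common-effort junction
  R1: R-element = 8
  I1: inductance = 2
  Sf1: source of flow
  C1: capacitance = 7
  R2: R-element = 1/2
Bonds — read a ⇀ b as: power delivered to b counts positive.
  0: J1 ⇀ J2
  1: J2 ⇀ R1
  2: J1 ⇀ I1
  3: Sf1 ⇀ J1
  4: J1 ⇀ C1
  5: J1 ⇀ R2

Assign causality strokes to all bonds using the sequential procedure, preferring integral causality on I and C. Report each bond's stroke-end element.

β3 stroke→Sf1  (Sf1 fixes flow; stroke at Sf1)
β2 stroke→I1  (I1 integral (f out))
β4 stroke→J1  (C1 outputs effort q/C1)
β0 stroke→J2  (J1: bond 4 brought effort, rest push out)
β5 stroke→R2  (common-e at J1 fixed by 4)
β1 stroke→R1  (J2: bond 0 brought effort, rest push out)

β0 stroke at J2
β1 stroke at R1
β2 stroke at I1
β3 stroke at Sf1
β4 stroke at J1
β5 stroke at R2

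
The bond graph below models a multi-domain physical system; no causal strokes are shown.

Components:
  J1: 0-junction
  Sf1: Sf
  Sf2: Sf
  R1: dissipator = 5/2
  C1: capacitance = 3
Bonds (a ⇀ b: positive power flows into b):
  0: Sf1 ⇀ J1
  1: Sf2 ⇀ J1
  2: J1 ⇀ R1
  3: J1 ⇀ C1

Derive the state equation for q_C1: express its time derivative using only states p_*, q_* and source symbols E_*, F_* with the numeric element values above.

b0 |Sf1  (Sf1 (Sf) sets flow on bond)
b1 |Sf2  (Sf2 (Sf) sets flow on bond)
b3 |J1  (C1 outputs effort q/C1)
b2 |R1  (J1 effort already set via bond 3)

dq_C1/dt = F_Sf1 + F_Sf2 - 2*q_C1/15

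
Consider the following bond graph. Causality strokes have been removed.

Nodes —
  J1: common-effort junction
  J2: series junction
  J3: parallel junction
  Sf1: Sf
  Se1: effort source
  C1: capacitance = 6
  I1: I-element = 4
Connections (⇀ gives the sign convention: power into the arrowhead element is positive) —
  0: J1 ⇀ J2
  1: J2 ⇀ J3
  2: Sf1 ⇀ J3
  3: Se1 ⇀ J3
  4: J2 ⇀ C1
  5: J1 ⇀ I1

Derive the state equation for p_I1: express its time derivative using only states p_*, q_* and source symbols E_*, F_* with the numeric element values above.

dp_I1/dt = E_Se1 + q_C1/6

β2 |Sf1  (Sf1 (Sf) sets flow on bond)
β3 |J3  (Se1 fixes effort; stroke away)
β1 |J2  (J3: bond 3 brought effort, rest push out)
β4 |J2  (C1: C, integral causality)
β0 |J1  (J2 needs exactly one f-in)
β5 |I1  (J1: bond 0 brought effort, rest push out)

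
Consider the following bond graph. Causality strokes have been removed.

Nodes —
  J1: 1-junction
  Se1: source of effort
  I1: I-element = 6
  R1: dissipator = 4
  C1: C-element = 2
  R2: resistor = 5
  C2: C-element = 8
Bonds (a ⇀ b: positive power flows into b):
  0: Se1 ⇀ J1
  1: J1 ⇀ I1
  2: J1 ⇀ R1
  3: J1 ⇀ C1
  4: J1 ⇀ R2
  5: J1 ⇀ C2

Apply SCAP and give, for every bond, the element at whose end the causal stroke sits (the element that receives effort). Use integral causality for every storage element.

bond 0 stroke→J1  (Se1 fixes effort; stroke away)
bond 1 stroke→I1  (prefer integral on I1)
bond 2 stroke→J1  (common-f at J1 fixed by 1)
bond 3 stroke→J1  (J1: bond 1 brought flow, rest push out)
bond 4 stroke→J1  (common-f at J1 fixed by 1)
bond 5 stroke→J1  (common-f at J1 fixed by 1)

bond 0 stroke→J1
bond 1 stroke→I1
bond 2 stroke→J1
bond 3 stroke→J1
bond 4 stroke→J1
bond 5 stroke→J1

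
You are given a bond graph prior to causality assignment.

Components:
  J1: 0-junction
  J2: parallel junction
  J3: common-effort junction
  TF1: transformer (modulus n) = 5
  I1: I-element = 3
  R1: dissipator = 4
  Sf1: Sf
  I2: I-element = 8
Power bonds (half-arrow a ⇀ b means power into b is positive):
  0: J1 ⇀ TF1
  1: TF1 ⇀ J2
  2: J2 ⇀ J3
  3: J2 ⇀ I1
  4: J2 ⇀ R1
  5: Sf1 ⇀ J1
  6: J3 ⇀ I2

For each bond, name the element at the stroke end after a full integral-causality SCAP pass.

b5 stroke→Sf1  (Sf1 fixes flow; stroke at Sf1)
b0 stroke→J1  (only one effort-in slot at J1)
b1 stroke→TF1  (through TF1, causality passes straight; one stroke at TF1)
b3 stroke→I1  (I1 integral (f out))
b6 stroke→I2  (I2: I, integral causality)
b2 stroke→J3  (closing 0-jn rule on J3)
b4 stroke→J2  (only one effort-in slot at J2)

#0 stroke at J1
#1 stroke at TF1
#2 stroke at J3
#3 stroke at I1
#4 stroke at J2
#5 stroke at Sf1
#6 stroke at I2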